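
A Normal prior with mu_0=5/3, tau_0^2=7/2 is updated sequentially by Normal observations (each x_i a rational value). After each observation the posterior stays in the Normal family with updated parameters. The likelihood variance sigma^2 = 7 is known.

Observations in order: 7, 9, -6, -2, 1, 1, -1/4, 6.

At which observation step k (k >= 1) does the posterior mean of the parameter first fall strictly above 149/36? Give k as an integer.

k = 2

obs 1: x=7 → posterior Normal(31/9, 7/3)
obs 2: x=9 → posterior Normal(29/6, 7/4)
obs 3: x=-6 → posterior Normal(8/3, 7/5)
obs 4: x=-2 → posterior Normal(17/9, 7/6)
obs 5: x=1 → posterior Normal(37/21, 1)
obs 6: x=1 → posterior Normal(5/3, 7/8)
obs 7: x=-1/4 → posterior Normal(157/108, 7/9)
obs 8: x=6 → posterior Normal(229/120, 7/10)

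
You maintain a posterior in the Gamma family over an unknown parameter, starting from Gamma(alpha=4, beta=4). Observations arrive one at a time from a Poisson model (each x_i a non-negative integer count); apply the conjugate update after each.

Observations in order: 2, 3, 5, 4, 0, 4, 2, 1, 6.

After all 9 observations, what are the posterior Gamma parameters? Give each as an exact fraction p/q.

alpha=31, beta=13

obs 1: x=2 → posterior Gamma(6, 5)
obs 2: x=3 → posterior Gamma(9, 6)
obs 3: x=5 → posterior Gamma(14, 7)
obs 4: x=4 → posterior Gamma(18, 8)
obs 5: x=0 → posterior Gamma(18, 9)
obs 6: x=4 → posterior Gamma(22, 10)
obs 7: x=2 → posterior Gamma(24, 11)
obs 8: x=1 → posterior Gamma(25, 12)
obs 9: x=6 → posterior Gamma(31, 13)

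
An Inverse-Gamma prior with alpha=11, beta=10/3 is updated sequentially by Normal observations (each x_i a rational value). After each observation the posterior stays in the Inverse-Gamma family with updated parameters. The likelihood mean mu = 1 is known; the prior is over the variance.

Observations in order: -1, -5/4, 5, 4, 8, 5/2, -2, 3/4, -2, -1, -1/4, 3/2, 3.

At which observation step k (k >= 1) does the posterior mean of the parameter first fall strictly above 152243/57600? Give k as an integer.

k = 5

obs 1: x=-1 → posterior Inverse-Gamma(23/2, 16/3)
obs 2: x=-5/4 → posterior Inverse-Gamma(12, 755/96)
obs 3: x=5 → posterior Inverse-Gamma(25/2, 1523/96)
obs 4: x=4 → posterior Inverse-Gamma(13, 1955/96)
obs 5: x=8 → posterior Inverse-Gamma(27/2, 4307/96)
obs 6: x=5/2 → posterior Inverse-Gamma(14, 4415/96)
obs 7: x=-2 → posterior Inverse-Gamma(29/2, 4847/96)
obs 8: x=3/4 → posterior Inverse-Gamma(15, 2425/48)
obs 9: x=-2 → posterior Inverse-Gamma(31/2, 2641/48)
obs 10: x=-1 → posterior Inverse-Gamma(16, 2737/48)
obs 11: x=-1/4 → posterior Inverse-Gamma(33/2, 5549/96)
obs 12: x=3/2 → posterior Inverse-Gamma(17, 5561/96)
obs 13: x=3 → posterior Inverse-Gamma(35/2, 5753/96)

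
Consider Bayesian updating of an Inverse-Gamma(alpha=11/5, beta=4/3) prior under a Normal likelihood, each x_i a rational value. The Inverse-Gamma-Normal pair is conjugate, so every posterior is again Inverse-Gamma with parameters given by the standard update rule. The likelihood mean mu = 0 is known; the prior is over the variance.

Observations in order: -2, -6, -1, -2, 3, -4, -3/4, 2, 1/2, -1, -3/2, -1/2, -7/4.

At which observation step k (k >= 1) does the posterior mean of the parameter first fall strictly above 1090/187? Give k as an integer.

k = 2

obs 1: x=-2 → posterior Inverse-Gamma(27/10, 10/3)
obs 2: x=-6 → posterior Inverse-Gamma(16/5, 64/3)
obs 3: x=-1 → posterior Inverse-Gamma(37/10, 131/6)
obs 4: x=-2 → posterior Inverse-Gamma(21/5, 143/6)
obs 5: x=3 → posterior Inverse-Gamma(47/10, 85/3)
obs 6: x=-4 → posterior Inverse-Gamma(26/5, 109/3)
obs 7: x=-3/4 → posterior Inverse-Gamma(57/10, 3515/96)
obs 8: x=2 → posterior Inverse-Gamma(31/5, 3707/96)
obs 9: x=1/2 → posterior Inverse-Gamma(67/10, 3719/96)
obs 10: x=-1 → posterior Inverse-Gamma(36/5, 3767/96)
obs 11: x=-3/2 → posterior Inverse-Gamma(77/10, 3875/96)
obs 12: x=-1/2 → posterior Inverse-Gamma(41/5, 3887/96)
obs 13: x=-7/4 → posterior Inverse-Gamma(87/10, 2017/48)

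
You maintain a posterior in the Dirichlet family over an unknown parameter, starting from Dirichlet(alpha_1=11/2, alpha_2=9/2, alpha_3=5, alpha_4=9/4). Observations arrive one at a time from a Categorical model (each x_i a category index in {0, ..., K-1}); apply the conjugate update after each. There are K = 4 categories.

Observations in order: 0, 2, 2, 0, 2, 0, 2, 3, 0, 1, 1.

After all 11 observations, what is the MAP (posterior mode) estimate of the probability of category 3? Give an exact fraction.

9/97

obs 1: x=0 → posterior Dirichlet(13/2, 9/2, 5, 9/4)
obs 2: x=2 → posterior Dirichlet(13/2, 9/2, 6, 9/4)
obs 3: x=2 → posterior Dirichlet(13/2, 9/2, 7, 9/4)
obs 4: x=0 → posterior Dirichlet(15/2, 9/2, 7, 9/4)
obs 5: x=2 → posterior Dirichlet(15/2, 9/2, 8, 9/4)
obs 6: x=0 → posterior Dirichlet(17/2, 9/2, 8, 9/4)
obs 7: x=2 → posterior Dirichlet(17/2, 9/2, 9, 9/4)
obs 8: x=3 → posterior Dirichlet(17/2, 9/2, 9, 13/4)
obs 9: x=0 → posterior Dirichlet(19/2, 9/2, 9, 13/4)
obs 10: x=1 → posterior Dirichlet(19/2, 11/2, 9, 13/4)
obs 11: x=1 → posterior Dirichlet(19/2, 13/2, 9, 13/4)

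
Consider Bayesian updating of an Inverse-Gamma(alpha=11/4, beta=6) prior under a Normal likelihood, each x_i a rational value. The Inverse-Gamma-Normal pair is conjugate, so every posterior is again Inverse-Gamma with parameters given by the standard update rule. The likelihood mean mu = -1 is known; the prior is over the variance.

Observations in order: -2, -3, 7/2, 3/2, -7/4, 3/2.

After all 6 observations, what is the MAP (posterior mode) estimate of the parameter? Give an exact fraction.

805/216

obs 1: x=-2 → posterior Inverse-Gamma(13/4, 13/2)
obs 2: x=-3 → posterior Inverse-Gamma(15/4, 17/2)
obs 3: x=7/2 → posterior Inverse-Gamma(17/4, 149/8)
obs 4: x=3/2 → posterior Inverse-Gamma(19/4, 87/4)
obs 5: x=-7/4 → posterior Inverse-Gamma(21/4, 705/32)
obs 6: x=3/2 → posterior Inverse-Gamma(23/4, 805/32)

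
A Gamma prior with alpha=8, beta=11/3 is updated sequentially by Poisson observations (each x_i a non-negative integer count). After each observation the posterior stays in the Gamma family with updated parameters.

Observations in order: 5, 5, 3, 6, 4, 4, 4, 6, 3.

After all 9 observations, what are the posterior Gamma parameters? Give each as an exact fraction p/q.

alpha=48, beta=38/3

obs 1: x=5 → posterior Gamma(13, 14/3)
obs 2: x=5 → posterior Gamma(18, 17/3)
obs 3: x=3 → posterior Gamma(21, 20/3)
obs 4: x=6 → posterior Gamma(27, 23/3)
obs 5: x=4 → posterior Gamma(31, 26/3)
obs 6: x=4 → posterior Gamma(35, 29/3)
obs 7: x=4 → posterior Gamma(39, 32/3)
obs 8: x=6 → posterior Gamma(45, 35/3)
obs 9: x=3 → posterior Gamma(48, 38/3)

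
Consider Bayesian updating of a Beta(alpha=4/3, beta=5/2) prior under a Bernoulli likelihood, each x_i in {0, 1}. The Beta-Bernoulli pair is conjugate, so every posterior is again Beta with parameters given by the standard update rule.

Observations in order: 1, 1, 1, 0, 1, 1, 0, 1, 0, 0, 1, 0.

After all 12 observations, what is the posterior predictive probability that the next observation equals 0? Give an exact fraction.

9/19

obs 1: x=1 → posterior Beta(7/3, 5/2)
obs 2: x=1 → posterior Beta(10/3, 5/2)
obs 3: x=1 → posterior Beta(13/3, 5/2)
obs 4: x=0 → posterior Beta(13/3, 7/2)
obs 5: x=1 → posterior Beta(16/3, 7/2)
obs 6: x=1 → posterior Beta(19/3, 7/2)
obs 7: x=0 → posterior Beta(19/3, 9/2)
obs 8: x=1 → posterior Beta(22/3, 9/2)
obs 9: x=0 → posterior Beta(22/3, 11/2)
obs 10: x=0 → posterior Beta(22/3, 13/2)
obs 11: x=1 → posterior Beta(25/3, 13/2)
obs 12: x=0 → posterior Beta(25/3, 15/2)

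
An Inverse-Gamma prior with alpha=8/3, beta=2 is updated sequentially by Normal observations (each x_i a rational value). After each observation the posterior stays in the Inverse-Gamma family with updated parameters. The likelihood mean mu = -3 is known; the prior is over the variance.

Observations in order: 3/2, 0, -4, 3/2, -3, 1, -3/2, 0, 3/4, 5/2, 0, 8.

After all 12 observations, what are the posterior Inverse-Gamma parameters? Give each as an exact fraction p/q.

obs 1: x=3/2 → posterior Inverse-Gamma(19/6, 97/8)
obs 2: x=0 → posterior Inverse-Gamma(11/3, 133/8)
obs 3: x=-4 → posterior Inverse-Gamma(25/6, 137/8)
obs 4: x=3/2 → posterior Inverse-Gamma(14/3, 109/4)
obs 5: x=-3 → posterior Inverse-Gamma(31/6, 109/4)
obs 6: x=1 → posterior Inverse-Gamma(17/3, 141/4)
obs 7: x=-3/2 → posterior Inverse-Gamma(37/6, 291/8)
obs 8: x=0 → posterior Inverse-Gamma(20/3, 327/8)
obs 9: x=3/4 → posterior Inverse-Gamma(43/6, 1533/32)
obs 10: x=5/2 → posterior Inverse-Gamma(23/3, 2017/32)
obs 11: x=0 → posterior Inverse-Gamma(49/6, 2161/32)
obs 12: x=8 → posterior Inverse-Gamma(26/3, 4097/32)

alpha=26/3, beta=4097/32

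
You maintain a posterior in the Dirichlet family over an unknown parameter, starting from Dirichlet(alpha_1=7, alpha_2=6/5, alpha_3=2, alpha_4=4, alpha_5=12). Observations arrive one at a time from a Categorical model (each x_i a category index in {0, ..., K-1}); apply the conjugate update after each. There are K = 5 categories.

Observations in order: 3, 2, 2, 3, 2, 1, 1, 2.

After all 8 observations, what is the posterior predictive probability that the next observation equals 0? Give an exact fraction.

35/171

obs 1: x=3 → posterior Dirichlet(7, 6/5, 2, 5, 12)
obs 2: x=2 → posterior Dirichlet(7, 6/5, 3, 5, 12)
obs 3: x=2 → posterior Dirichlet(7, 6/5, 4, 5, 12)
obs 4: x=3 → posterior Dirichlet(7, 6/5, 4, 6, 12)
obs 5: x=2 → posterior Dirichlet(7, 6/5, 5, 6, 12)
obs 6: x=1 → posterior Dirichlet(7, 11/5, 5, 6, 12)
obs 7: x=1 → posterior Dirichlet(7, 16/5, 5, 6, 12)
obs 8: x=2 → posterior Dirichlet(7, 16/5, 6, 6, 12)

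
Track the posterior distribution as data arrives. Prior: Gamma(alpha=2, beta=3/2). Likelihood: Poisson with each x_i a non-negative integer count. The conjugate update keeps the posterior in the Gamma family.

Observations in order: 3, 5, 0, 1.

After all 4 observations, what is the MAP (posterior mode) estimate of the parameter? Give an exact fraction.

20/11

obs 1: x=3 → posterior Gamma(5, 5/2)
obs 2: x=5 → posterior Gamma(10, 7/2)
obs 3: x=0 → posterior Gamma(10, 9/2)
obs 4: x=1 → posterior Gamma(11, 11/2)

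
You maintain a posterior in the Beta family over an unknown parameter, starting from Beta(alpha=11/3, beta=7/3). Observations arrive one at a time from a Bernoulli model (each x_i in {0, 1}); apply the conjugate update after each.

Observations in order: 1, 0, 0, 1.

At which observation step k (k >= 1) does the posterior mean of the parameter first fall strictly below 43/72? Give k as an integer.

obs 1: x=1 → posterior Beta(14/3, 7/3)
obs 2: x=0 → posterior Beta(14/3, 10/3)
obs 3: x=0 → posterior Beta(14/3, 13/3)
obs 4: x=1 → posterior Beta(17/3, 13/3)

k = 2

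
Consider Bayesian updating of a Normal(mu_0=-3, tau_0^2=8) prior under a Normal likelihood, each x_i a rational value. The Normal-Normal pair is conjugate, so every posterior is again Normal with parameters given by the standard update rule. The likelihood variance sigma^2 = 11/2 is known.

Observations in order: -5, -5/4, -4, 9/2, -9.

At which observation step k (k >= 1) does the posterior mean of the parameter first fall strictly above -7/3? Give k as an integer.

obs 1: x=-5 → posterior Normal(-113/27, 88/27)
obs 2: x=-5/4 → posterior Normal(-133/43, 88/43)
obs 3: x=-4 → posterior Normal(-197/59, 88/59)
obs 4: x=9/2 → posterior Normal(-5/3, 88/75)
obs 5: x=-9 → posterior Normal(-269/91, 88/91)

k = 4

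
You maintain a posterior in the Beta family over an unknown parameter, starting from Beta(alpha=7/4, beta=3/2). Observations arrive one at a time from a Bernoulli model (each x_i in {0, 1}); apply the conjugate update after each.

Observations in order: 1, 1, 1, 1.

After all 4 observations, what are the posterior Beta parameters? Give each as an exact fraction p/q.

alpha=23/4, beta=3/2

obs 1: x=1 → posterior Beta(11/4, 3/2)
obs 2: x=1 → posterior Beta(15/4, 3/2)
obs 3: x=1 → posterior Beta(19/4, 3/2)
obs 4: x=1 → posterior Beta(23/4, 3/2)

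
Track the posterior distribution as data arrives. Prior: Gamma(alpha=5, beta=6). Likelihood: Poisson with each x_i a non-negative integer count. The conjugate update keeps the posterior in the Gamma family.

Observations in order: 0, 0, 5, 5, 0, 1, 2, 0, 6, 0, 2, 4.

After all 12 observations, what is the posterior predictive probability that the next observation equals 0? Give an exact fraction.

obs 1: x=0 → posterior Gamma(5, 7)
obs 2: x=0 → posterior Gamma(5, 8)
obs 3: x=5 → posterior Gamma(10, 9)
obs 4: x=5 → posterior Gamma(15, 10)
obs 5: x=0 → posterior Gamma(15, 11)
obs 6: x=1 → posterior Gamma(16, 12)
obs 7: x=2 → posterior Gamma(18, 13)
obs 8: x=0 → posterior Gamma(18, 14)
obs 9: x=6 → posterior Gamma(24, 15)
obs 10: x=0 → posterior Gamma(24, 16)
obs 11: x=2 → posterior Gamma(26, 17)
obs 12: x=4 → posterior Gamma(30, 18)

45517159607903340355793714778287898624/230466617897195215045509519405933293401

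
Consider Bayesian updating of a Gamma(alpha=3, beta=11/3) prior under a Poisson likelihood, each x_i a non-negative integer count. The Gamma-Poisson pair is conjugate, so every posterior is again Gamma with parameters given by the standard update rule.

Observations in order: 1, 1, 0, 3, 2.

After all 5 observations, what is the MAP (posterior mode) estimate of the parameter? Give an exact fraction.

27/26

obs 1: x=1 → posterior Gamma(4, 14/3)
obs 2: x=1 → posterior Gamma(5, 17/3)
obs 3: x=0 → posterior Gamma(5, 20/3)
obs 4: x=3 → posterior Gamma(8, 23/3)
obs 5: x=2 → posterior Gamma(10, 26/3)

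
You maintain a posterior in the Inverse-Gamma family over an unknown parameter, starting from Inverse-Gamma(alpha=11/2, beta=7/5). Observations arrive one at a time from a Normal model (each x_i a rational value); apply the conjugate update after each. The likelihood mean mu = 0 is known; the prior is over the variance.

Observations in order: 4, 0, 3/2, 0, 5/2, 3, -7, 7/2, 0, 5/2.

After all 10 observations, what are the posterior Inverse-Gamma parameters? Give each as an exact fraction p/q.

obs 1: x=4 → posterior Inverse-Gamma(6, 47/5)
obs 2: x=0 → posterior Inverse-Gamma(13/2, 47/5)
obs 3: x=3/2 → posterior Inverse-Gamma(7, 421/40)
obs 4: x=0 → posterior Inverse-Gamma(15/2, 421/40)
obs 5: x=5/2 → posterior Inverse-Gamma(8, 273/20)
obs 6: x=3 → posterior Inverse-Gamma(17/2, 363/20)
obs 7: x=-7 → posterior Inverse-Gamma(9, 853/20)
obs 8: x=7/2 → posterior Inverse-Gamma(19/2, 1951/40)
obs 9: x=0 → posterior Inverse-Gamma(10, 1951/40)
obs 10: x=5/2 → posterior Inverse-Gamma(21/2, 519/10)

alpha=21/2, beta=519/10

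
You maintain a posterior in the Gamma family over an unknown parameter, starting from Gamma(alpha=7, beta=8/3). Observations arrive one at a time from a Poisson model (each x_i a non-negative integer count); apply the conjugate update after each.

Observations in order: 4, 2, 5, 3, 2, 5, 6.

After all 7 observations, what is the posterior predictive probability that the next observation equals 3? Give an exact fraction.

2538247184779049937277206052891916215206735906747984795/12259964326927110866866776217202473468949912977468817408

obs 1: x=4 → posterior Gamma(11, 11/3)
obs 2: x=2 → posterior Gamma(13, 14/3)
obs 3: x=5 → posterior Gamma(18, 17/3)
obs 4: x=3 → posterior Gamma(21, 20/3)
obs 5: x=2 → posterior Gamma(23, 23/3)
obs 6: x=5 → posterior Gamma(28, 26/3)
obs 7: x=6 → posterior Gamma(34, 29/3)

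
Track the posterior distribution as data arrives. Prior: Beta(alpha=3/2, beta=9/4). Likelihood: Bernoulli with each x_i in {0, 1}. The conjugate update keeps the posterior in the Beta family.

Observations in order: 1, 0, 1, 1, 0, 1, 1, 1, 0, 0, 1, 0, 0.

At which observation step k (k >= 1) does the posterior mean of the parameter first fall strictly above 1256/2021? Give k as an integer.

obs 1: x=1 → posterior Beta(5/2, 9/4)
obs 2: x=0 → posterior Beta(5/2, 13/4)
obs 3: x=1 → posterior Beta(7/2, 13/4)
obs 4: x=1 → posterior Beta(9/2, 13/4)
obs 5: x=0 → posterior Beta(9/2, 17/4)
obs 6: x=1 → posterior Beta(11/2, 17/4)
obs 7: x=1 → posterior Beta(13/2, 17/4)
obs 8: x=1 → posterior Beta(15/2, 17/4)
obs 9: x=0 → posterior Beta(15/2, 21/4)
obs 10: x=0 → posterior Beta(15/2, 25/4)
obs 11: x=1 → posterior Beta(17/2, 25/4)
obs 12: x=0 → posterior Beta(17/2, 29/4)
obs 13: x=0 → posterior Beta(17/2, 33/4)

k = 8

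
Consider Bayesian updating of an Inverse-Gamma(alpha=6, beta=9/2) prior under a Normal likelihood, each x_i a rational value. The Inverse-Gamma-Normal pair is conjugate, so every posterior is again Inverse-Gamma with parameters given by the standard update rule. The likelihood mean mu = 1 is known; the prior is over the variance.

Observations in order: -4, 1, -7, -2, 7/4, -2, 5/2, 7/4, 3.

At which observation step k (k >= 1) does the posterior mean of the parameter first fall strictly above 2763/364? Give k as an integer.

obs 1: x=-4 → posterior Inverse-Gamma(13/2, 17)
obs 2: x=1 → posterior Inverse-Gamma(7, 17)
obs 3: x=-7 → posterior Inverse-Gamma(15/2, 49)
obs 4: x=-2 → posterior Inverse-Gamma(8, 107/2)
obs 5: x=7/4 → posterior Inverse-Gamma(17/2, 1721/32)
obs 6: x=-2 → posterior Inverse-Gamma(9, 1865/32)
obs 7: x=5/2 → posterior Inverse-Gamma(19/2, 1901/32)
obs 8: x=7/4 → posterior Inverse-Gamma(10, 955/16)
obs 9: x=3 → posterior Inverse-Gamma(21/2, 987/16)

k = 4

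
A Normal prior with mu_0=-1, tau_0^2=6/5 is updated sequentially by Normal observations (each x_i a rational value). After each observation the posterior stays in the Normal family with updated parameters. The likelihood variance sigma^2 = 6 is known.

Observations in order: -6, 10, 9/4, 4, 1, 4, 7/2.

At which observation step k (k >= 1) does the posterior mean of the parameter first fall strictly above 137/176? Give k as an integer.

k = 6

obs 1: x=-6 → posterior Normal(-11/6, 1)
obs 2: x=10 → posterior Normal(-1/7, 6/7)
obs 3: x=9/4 → posterior Normal(5/32, 3/4)
obs 4: x=4 → posterior Normal(7/12, 2/3)
obs 5: x=1 → posterior Normal(5/8, 3/5)
obs 6: x=4 → posterior Normal(41/44, 6/11)
obs 7: x=7/2 → posterior Normal(55/48, 1/2)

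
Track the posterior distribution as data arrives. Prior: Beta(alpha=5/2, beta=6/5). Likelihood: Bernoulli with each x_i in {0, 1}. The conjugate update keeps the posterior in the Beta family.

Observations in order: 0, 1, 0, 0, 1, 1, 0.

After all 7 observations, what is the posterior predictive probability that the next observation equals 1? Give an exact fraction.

55/107

obs 1: x=0 → posterior Beta(5/2, 11/5)
obs 2: x=1 → posterior Beta(7/2, 11/5)
obs 3: x=0 → posterior Beta(7/2, 16/5)
obs 4: x=0 → posterior Beta(7/2, 21/5)
obs 5: x=1 → posterior Beta(9/2, 21/5)
obs 6: x=1 → posterior Beta(11/2, 21/5)
obs 7: x=0 → posterior Beta(11/2, 26/5)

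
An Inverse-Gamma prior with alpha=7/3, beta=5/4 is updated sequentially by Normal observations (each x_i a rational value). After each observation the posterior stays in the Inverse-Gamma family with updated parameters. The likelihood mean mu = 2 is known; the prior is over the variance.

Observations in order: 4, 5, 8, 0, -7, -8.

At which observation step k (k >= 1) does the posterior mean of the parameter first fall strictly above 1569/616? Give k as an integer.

obs 1: x=4 → posterior Inverse-Gamma(17/6, 13/4)
obs 2: x=5 → posterior Inverse-Gamma(10/3, 31/4)
obs 3: x=8 → posterior Inverse-Gamma(23/6, 103/4)
obs 4: x=0 → posterior Inverse-Gamma(13/3, 111/4)
obs 5: x=-7 → posterior Inverse-Gamma(29/6, 273/4)
obs 6: x=-8 → posterior Inverse-Gamma(16/3, 473/4)

k = 2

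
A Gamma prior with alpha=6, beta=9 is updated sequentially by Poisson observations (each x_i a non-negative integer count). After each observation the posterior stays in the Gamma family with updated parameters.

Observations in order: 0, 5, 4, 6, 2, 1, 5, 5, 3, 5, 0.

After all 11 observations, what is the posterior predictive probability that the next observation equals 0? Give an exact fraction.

4398046511104000000000000000000000000000000000000000000/34135823067412405261341512451566463326809746506282585241

obs 1: x=0 → posterior Gamma(6, 10)
obs 2: x=5 → posterior Gamma(11, 11)
obs 3: x=4 → posterior Gamma(15, 12)
obs 4: x=6 → posterior Gamma(21, 13)
obs 5: x=2 → posterior Gamma(23, 14)
obs 6: x=1 → posterior Gamma(24, 15)
obs 7: x=5 → posterior Gamma(29, 16)
obs 8: x=5 → posterior Gamma(34, 17)
obs 9: x=3 → posterior Gamma(37, 18)
obs 10: x=5 → posterior Gamma(42, 19)
obs 11: x=0 → posterior Gamma(42, 20)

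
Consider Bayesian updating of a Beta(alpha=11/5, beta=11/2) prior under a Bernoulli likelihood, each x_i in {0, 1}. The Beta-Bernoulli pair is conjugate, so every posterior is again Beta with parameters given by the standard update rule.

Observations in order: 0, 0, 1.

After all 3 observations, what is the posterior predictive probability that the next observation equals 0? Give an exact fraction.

obs 1: x=0 → posterior Beta(11/5, 13/2)
obs 2: x=0 → posterior Beta(11/5, 15/2)
obs 3: x=1 → posterior Beta(16/5, 15/2)

75/107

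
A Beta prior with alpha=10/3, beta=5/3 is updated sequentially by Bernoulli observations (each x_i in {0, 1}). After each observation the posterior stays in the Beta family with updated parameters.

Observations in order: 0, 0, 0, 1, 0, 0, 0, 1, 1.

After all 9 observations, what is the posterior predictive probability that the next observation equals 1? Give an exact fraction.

19/42

obs 1: x=0 → posterior Beta(10/3, 8/3)
obs 2: x=0 → posterior Beta(10/3, 11/3)
obs 3: x=0 → posterior Beta(10/3, 14/3)
obs 4: x=1 → posterior Beta(13/3, 14/3)
obs 5: x=0 → posterior Beta(13/3, 17/3)
obs 6: x=0 → posterior Beta(13/3, 20/3)
obs 7: x=0 → posterior Beta(13/3, 23/3)
obs 8: x=1 → posterior Beta(16/3, 23/3)
obs 9: x=1 → posterior Beta(19/3, 23/3)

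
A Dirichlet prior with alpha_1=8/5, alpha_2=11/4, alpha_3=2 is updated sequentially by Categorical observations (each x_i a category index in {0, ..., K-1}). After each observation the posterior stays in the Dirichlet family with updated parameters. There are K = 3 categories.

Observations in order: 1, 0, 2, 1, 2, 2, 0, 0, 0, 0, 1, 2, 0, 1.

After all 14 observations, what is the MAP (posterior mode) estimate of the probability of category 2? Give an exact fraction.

100/347

obs 1: x=1 → posterior Dirichlet(8/5, 15/4, 2)
obs 2: x=0 → posterior Dirichlet(13/5, 15/4, 2)
obs 3: x=2 → posterior Dirichlet(13/5, 15/4, 3)
obs 4: x=1 → posterior Dirichlet(13/5, 19/4, 3)
obs 5: x=2 → posterior Dirichlet(13/5, 19/4, 4)
obs 6: x=2 → posterior Dirichlet(13/5, 19/4, 5)
obs 7: x=0 → posterior Dirichlet(18/5, 19/4, 5)
obs 8: x=0 → posterior Dirichlet(23/5, 19/4, 5)
obs 9: x=0 → posterior Dirichlet(28/5, 19/4, 5)
obs 10: x=0 → posterior Dirichlet(33/5, 19/4, 5)
obs 11: x=1 → posterior Dirichlet(33/5, 23/4, 5)
obs 12: x=2 → posterior Dirichlet(33/5, 23/4, 6)
obs 13: x=0 → posterior Dirichlet(38/5, 23/4, 6)
obs 14: x=1 → posterior Dirichlet(38/5, 27/4, 6)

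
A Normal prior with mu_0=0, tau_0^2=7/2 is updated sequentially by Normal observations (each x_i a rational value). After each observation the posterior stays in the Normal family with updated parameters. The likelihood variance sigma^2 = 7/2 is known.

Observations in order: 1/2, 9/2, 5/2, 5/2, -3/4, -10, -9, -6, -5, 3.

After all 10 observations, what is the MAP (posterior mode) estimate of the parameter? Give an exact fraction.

-71/44

obs 1: x=1/2 → posterior Normal(1/4, 7/4)
obs 2: x=9/2 → posterior Normal(5/3, 7/6)
obs 3: x=5/2 → posterior Normal(15/8, 7/8)
obs 4: x=5/2 → posterior Normal(2, 7/10)
obs 5: x=-3/4 → posterior Normal(37/24, 7/12)
obs 6: x=-10 → posterior Normal(-3/28, 1/2)
obs 7: x=-9 → posterior Normal(-39/32, 7/16)
obs 8: x=-6 → posterior Normal(-7/4, 7/18)
obs 9: x=-5 → posterior Normal(-83/40, 7/20)
obs 10: x=3 → posterior Normal(-71/44, 7/22)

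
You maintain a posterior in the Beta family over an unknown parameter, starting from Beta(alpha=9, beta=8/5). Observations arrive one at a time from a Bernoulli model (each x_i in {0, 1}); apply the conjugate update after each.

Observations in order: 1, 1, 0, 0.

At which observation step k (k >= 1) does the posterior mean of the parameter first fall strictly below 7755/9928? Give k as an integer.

obs 1: x=1 → posterior Beta(10, 8/5)
obs 2: x=1 → posterior Beta(11, 8/5)
obs 3: x=0 → posterior Beta(11, 13/5)
obs 4: x=0 → posterior Beta(11, 18/5)

k = 4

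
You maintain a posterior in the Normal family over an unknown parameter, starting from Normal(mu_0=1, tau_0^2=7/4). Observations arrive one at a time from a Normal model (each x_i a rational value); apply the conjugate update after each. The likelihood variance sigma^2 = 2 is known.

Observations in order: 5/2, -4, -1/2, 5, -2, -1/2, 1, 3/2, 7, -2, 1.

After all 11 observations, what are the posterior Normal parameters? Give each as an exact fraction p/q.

mu_0=71/85, tau_0^2=14/85

obs 1: x=5/2 → posterior Normal(17/10, 14/15)
obs 2: x=-4 → posterior Normal(-5/44, 7/11)
obs 3: x=-1/2 → posterior Normal(-6/29, 14/29)
obs 4: x=5 → posterior Normal(29/36, 7/18)
obs 5: x=-2 → posterior Normal(15/43, 14/43)
obs 6: x=-1/2 → posterior Normal(23/100, 7/25)
obs 7: x=1 → posterior Normal(37/114, 14/57)
obs 8: x=3/2 → posterior Normal(29/64, 7/32)
obs 9: x=7 → posterior Normal(78/71, 14/71)
obs 10: x=-2 → posterior Normal(32/39, 7/39)
obs 11: x=1 → posterior Normal(71/85, 14/85)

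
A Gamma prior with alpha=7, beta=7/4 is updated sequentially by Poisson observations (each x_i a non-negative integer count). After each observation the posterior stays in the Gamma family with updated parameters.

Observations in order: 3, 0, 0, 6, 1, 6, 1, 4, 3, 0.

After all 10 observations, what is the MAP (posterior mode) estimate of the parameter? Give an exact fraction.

120/47

obs 1: x=3 → posterior Gamma(10, 11/4)
obs 2: x=0 → posterior Gamma(10, 15/4)
obs 3: x=0 → posterior Gamma(10, 19/4)
obs 4: x=6 → posterior Gamma(16, 23/4)
obs 5: x=1 → posterior Gamma(17, 27/4)
obs 6: x=6 → posterior Gamma(23, 31/4)
obs 7: x=1 → posterior Gamma(24, 35/4)
obs 8: x=4 → posterior Gamma(28, 39/4)
obs 9: x=3 → posterior Gamma(31, 43/4)
obs 10: x=0 → posterior Gamma(31, 47/4)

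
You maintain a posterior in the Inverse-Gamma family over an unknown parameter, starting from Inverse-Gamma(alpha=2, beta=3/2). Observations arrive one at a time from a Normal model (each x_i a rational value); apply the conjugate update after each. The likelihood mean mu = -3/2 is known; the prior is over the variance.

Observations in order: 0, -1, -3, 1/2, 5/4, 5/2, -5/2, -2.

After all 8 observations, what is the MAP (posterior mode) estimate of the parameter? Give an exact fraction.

585/224

obs 1: x=0 → posterior Inverse-Gamma(5/2, 21/8)
obs 2: x=-1 → posterior Inverse-Gamma(3, 11/4)
obs 3: x=-3 → posterior Inverse-Gamma(7/2, 31/8)
obs 4: x=1/2 → posterior Inverse-Gamma(4, 47/8)
obs 5: x=5/4 → posterior Inverse-Gamma(9/2, 309/32)
obs 6: x=5/2 → posterior Inverse-Gamma(5, 565/32)
obs 7: x=-5/2 → posterior Inverse-Gamma(11/2, 581/32)
obs 8: x=-2 → posterior Inverse-Gamma(6, 585/32)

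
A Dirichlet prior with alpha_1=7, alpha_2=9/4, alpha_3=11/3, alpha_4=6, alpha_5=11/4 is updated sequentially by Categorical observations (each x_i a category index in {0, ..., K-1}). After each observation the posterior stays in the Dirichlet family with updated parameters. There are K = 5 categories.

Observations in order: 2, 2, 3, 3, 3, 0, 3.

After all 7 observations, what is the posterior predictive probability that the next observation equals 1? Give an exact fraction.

27/344

obs 1: x=2 → posterior Dirichlet(7, 9/4, 14/3, 6, 11/4)
obs 2: x=2 → posterior Dirichlet(7, 9/4, 17/3, 6, 11/4)
obs 3: x=3 → posterior Dirichlet(7, 9/4, 17/3, 7, 11/4)
obs 4: x=3 → posterior Dirichlet(7, 9/4, 17/3, 8, 11/4)
obs 5: x=3 → posterior Dirichlet(7, 9/4, 17/3, 9, 11/4)
obs 6: x=0 → posterior Dirichlet(8, 9/4, 17/3, 9, 11/4)
obs 7: x=3 → posterior Dirichlet(8, 9/4, 17/3, 10, 11/4)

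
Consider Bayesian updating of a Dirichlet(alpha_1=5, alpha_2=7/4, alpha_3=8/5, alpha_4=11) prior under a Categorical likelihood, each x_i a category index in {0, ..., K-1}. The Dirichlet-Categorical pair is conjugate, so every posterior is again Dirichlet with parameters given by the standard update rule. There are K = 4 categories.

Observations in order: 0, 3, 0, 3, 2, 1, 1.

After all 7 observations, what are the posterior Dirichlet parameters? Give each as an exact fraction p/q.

alpha_1=7, alpha_2=15/4, alpha_3=13/5, alpha_4=13

obs 1: x=0 → posterior Dirichlet(6, 7/4, 8/5, 11)
obs 2: x=3 → posterior Dirichlet(6, 7/4, 8/5, 12)
obs 3: x=0 → posterior Dirichlet(7, 7/4, 8/5, 12)
obs 4: x=3 → posterior Dirichlet(7, 7/4, 8/5, 13)
obs 5: x=2 → posterior Dirichlet(7, 7/4, 13/5, 13)
obs 6: x=1 → posterior Dirichlet(7, 11/4, 13/5, 13)
obs 7: x=1 → posterior Dirichlet(7, 15/4, 13/5, 13)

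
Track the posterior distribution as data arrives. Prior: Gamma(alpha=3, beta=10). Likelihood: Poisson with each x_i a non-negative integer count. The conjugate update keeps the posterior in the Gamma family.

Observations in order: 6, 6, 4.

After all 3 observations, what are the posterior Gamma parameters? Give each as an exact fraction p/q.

alpha=19, beta=13

obs 1: x=6 → posterior Gamma(9, 11)
obs 2: x=6 → posterior Gamma(15, 12)
obs 3: x=4 → posterior Gamma(19, 13)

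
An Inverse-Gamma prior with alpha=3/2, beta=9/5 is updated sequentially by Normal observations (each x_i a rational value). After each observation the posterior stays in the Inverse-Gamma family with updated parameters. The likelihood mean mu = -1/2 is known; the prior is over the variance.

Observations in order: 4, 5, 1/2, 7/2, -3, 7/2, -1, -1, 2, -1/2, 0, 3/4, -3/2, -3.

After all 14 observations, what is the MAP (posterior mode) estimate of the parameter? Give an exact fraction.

obs 1: x=4 → posterior Inverse-Gamma(2, 477/40)
obs 2: x=5 → posterior Inverse-Gamma(5/2, 541/20)
obs 3: x=1/2 → posterior Inverse-Gamma(3, 551/20)
obs 4: x=7/2 → posterior Inverse-Gamma(7/2, 711/20)
obs 5: x=-3 → posterior Inverse-Gamma(4, 1547/40)
obs 6: x=7/2 → posterior Inverse-Gamma(9/2, 1867/40)
obs 7: x=-1 → posterior Inverse-Gamma(5, 234/5)
obs 8: x=-1 → posterior Inverse-Gamma(11/2, 1877/40)
obs 9: x=2 → posterior Inverse-Gamma(6, 1001/20)
obs 10: x=-1/2 → posterior Inverse-Gamma(13/2, 1001/20)
obs 11: x=0 → posterior Inverse-Gamma(7, 2007/40)
obs 12: x=3/4 → posterior Inverse-Gamma(15/2, 8153/160)
obs 13: x=-3/2 → posterior Inverse-Gamma(8, 8233/160)
obs 14: x=-3 → posterior Inverse-Gamma(17/2, 8733/160)

8733/1520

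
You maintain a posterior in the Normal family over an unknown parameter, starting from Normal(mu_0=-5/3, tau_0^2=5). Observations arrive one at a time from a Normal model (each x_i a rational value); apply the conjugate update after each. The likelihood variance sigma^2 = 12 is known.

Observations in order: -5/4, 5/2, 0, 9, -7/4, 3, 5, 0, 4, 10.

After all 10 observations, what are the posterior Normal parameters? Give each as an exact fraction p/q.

obs 1: x=-5/4 → posterior Normal(-105/68, 60/17)
obs 2: x=5/2 → posterior Normal(-5/8, 30/11)
obs 3: x=0 → posterior Normal(-55/108, 20/9)
obs 4: x=9 → posterior Normal(125/128, 15/8)
obs 5: x=-7/4 → posterior Normal(45/74, 60/37)
obs 6: x=3 → posterior Normal(25/28, 10/7)
obs 7: x=5 → posterior Normal(125/94, 60/47)
obs 8: x=0 → posterior Normal(125/104, 15/13)
obs 9: x=4 → posterior Normal(55/38, 20/19)
obs 10: x=10 → posterior Normal(265/124, 30/31)

mu_0=265/124, tau_0^2=30/31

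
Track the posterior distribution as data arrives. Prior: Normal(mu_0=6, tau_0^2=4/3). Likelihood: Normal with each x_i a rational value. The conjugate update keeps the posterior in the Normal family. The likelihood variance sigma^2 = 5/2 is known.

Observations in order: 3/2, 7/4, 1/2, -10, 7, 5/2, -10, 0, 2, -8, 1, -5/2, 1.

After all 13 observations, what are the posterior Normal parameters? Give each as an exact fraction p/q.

obs 1: x=3/2 → posterior Normal(102/23, 20/23)
obs 2: x=7/4 → posterior Normal(116/31, 20/31)
obs 3: x=1/2 → posterior Normal(40/13, 20/39)
obs 4: x=-10 → posterior Normal(40/47, 20/47)
obs 5: x=7 → posterior Normal(96/55, 4/11)
obs 6: x=5/2 → posterior Normal(116/63, 20/63)
obs 7: x=-10 → posterior Normal(36/71, 20/71)
obs 8: x=0 → posterior Normal(36/79, 20/79)
obs 9: x=2 → posterior Normal(52/87, 20/87)
obs 10: x=-8 → posterior Normal(-12/95, 4/19)
obs 11: x=1 → posterior Normal(-4/103, 20/103)
obs 12: x=-5/2 → posterior Normal(-8/37, 20/111)
obs 13: x=1 → posterior Normal(-16/119, 20/119)

mu_0=-16/119, tau_0^2=20/119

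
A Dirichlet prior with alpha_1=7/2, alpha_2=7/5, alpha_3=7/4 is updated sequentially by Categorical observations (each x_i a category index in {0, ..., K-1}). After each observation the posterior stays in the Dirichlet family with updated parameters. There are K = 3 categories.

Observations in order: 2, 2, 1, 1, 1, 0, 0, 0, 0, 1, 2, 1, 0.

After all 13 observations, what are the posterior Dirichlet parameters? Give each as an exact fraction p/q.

alpha_1=17/2, alpha_2=32/5, alpha_3=19/4

obs 1: x=2 → posterior Dirichlet(7/2, 7/5, 11/4)
obs 2: x=2 → posterior Dirichlet(7/2, 7/5, 15/4)
obs 3: x=1 → posterior Dirichlet(7/2, 12/5, 15/4)
obs 4: x=1 → posterior Dirichlet(7/2, 17/5, 15/4)
obs 5: x=1 → posterior Dirichlet(7/2, 22/5, 15/4)
obs 6: x=0 → posterior Dirichlet(9/2, 22/5, 15/4)
obs 7: x=0 → posterior Dirichlet(11/2, 22/5, 15/4)
obs 8: x=0 → posterior Dirichlet(13/2, 22/5, 15/4)
obs 9: x=0 → posterior Dirichlet(15/2, 22/5, 15/4)
obs 10: x=1 → posterior Dirichlet(15/2, 27/5, 15/4)
obs 11: x=2 → posterior Dirichlet(15/2, 27/5, 19/4)
obs 12: x=1 → posterior Dirichlet(15/2, 32/5, 19/4)
obs 13: x=0 → posterior Dirichlet(17/2, 32/5, 19/4)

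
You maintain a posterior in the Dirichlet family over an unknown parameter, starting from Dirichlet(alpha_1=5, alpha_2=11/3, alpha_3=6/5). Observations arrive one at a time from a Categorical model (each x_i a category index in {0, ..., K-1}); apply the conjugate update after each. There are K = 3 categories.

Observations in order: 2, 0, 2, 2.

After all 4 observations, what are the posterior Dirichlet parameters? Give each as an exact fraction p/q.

alpha_1=6, alpha_2=11/3, alpha_3=21/5

obs 1: x=2 → posterior Dirichlet(5, 11/3, 11/5)
obs 2: x=0 → posterior Dirichlet(6, 11/3, 11/5)
obs 3: x=2 → posterior Dirichlet(6, 11/3, 16/5)
obs 4: x=2 → posterior Dirichlet(6, 11/3, 21/5)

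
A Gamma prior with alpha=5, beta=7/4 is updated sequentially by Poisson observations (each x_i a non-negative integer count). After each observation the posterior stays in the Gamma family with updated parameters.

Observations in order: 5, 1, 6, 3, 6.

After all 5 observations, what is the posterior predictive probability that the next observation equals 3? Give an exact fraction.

obs 1: x=5 → posterior Gamma(10, 11/4)
obs 2: x=1 → posterior Gamma(11, 15/4)
obs 3: x=6 → posterior Gamma(17, 19/4)
obs 4: x=3 → posterior Gamma(20, 23/4)
obs 5: x=6 → posterior Gamma(26, 27/4)

3443354490036602629571474464967905300912896/17761887753093897979823770061456102763834271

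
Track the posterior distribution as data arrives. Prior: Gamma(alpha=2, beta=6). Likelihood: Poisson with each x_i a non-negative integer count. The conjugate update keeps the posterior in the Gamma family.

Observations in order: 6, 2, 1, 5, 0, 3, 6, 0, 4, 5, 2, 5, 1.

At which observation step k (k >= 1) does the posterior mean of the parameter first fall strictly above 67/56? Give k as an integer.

k = 2

obs 1: x=6 → posterior Gamma(8, 7)
obs 2: x=2 → posterior Gamma(10, 8)
obs 3: x=1 → posterior Gamma(11, 9)
obs 4: x=5 → posterior Gamma(16, 10)
obs 5: x=0 → posterior Gamma(16, 11)
obs 6: x=3 → posterior Gamma(19, 12)
obs 7: x=6 → posterior Gamma(25, 13)
obs 8: x=0 → posterior Gamma(25, 14)
obs 9: x=4 → posterior Gamma(29, 15)
obs 10: x=5 → posterior Gamma(34, 16)
obs 11: x=2 → posterior Gamma(36, 17)
obs 12: x=5 → posterior Gamma(41, 18)
obs 13: x=1 → posterior Gamma(42, 19)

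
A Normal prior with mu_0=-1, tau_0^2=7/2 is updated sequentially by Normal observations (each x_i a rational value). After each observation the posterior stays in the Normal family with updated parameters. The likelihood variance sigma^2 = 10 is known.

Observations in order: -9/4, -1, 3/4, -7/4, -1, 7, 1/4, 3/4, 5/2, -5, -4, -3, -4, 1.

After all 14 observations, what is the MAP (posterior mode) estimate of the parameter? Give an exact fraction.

obs 1: x=-9/4 → posterior Normal(-143/108, 70/27)
obs 2: x=-1 → posterior Normal(-171/136, 35/17)
obs 3: x=3/4 → posterior Normal(-75/82, 70/41)
obs 4: x=-7/4 → posterior Normal(-199/192, 35/24)
obs 5: x=-1 → posterior Normal(-227/220, 14/11)
obs 6: x=7 → posterior Normal(-1/8, 35/31)
obs 7: x=1/4 → posterior Normal(-2/23, 70/69)
obs 8: x=3/4 → posterior Normal(-3/304, 35/38)
obs 9: x=5/2 → posterior Normal(67/332, 70/83)
obs 10: x=-5 → posterior Normal(-73/360, 7/9)
obs 11: x=-4 → posterior Normal(-185/388, 70/97)
obs 12: x=-3 → posterior Normal(-269/416, 35/52)
obs 13: x=-4 → posterior Normal(-127/148, 70/111)
obs 14: x=1 → posterior Normal(-353/472, 35/59)

-353/472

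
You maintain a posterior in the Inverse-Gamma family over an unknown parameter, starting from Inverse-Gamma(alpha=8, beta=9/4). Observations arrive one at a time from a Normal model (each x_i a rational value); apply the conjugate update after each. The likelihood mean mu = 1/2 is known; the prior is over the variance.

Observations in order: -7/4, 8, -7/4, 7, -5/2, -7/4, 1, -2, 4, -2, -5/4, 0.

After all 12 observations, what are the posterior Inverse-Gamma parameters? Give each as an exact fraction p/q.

alpha=14, beta=311/4

obs 1: x=-7/4 → posterior Inverse-Gamma(17/2, 153/32)
obs 2: x=8 → posterior Inverse-Gamma(9, 1053/32)
obs 3: x=-7/4 → posterior Inverse-Gamma(19/2, 567/16)
obs 4: x=7 → posterior Inverse-Gamma(10, 905/16)
obs 5: x=-5/2 → posterior Inverse-Gamma(21/2, 977/16)
obs 6: x=-7/4 → posterior Inverse-Gamma(11, 2035/32)
obs 7: x=1 → posterior Inverse-Gamma(23/2, 2039/32)
obs 8: x=-2 → posterior Inverse-Gamma(12, 2139/32)
obs 9: x=4 → posterior Inverse-Gamma(25/2, 2335/32)
obs 10: x=-2 → posterior Inverse-Gamma(13, 2435/32)
obs 11: x=-5/4 → posterior Inverse-Gamma(27/2, 621/8)
obs 12: x=0 → posterior Inverse-Gamma(14, 311/4)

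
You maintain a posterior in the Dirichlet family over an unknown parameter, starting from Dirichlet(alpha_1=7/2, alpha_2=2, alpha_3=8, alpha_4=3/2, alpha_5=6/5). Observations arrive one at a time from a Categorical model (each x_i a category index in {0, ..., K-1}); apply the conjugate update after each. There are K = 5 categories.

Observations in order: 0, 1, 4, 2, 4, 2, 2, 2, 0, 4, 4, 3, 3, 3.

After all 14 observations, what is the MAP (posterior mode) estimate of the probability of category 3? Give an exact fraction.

obs 1: x=0 → posterior Dirichlet(9/2, 2, 8, 3/2, 6/5)
obs 2: x=1 → posterior Dirichlet(9/2, 3, 8, 3/2, 6/5)
obs 3: x=4 → posterior Dirichlet(9/2, 3, 8, 3/2, 11/5)
obs 4: x=2 → posterior Dirichlet(9/2, 3, 9, 3/2, 11/5)
obs 5: x=4 → posterior Dirichlet(9/2, 3, 9, 3/2, 16/5)
obs 6: x=2 → posterior Dirichlet(9/2, 3, 10, 3/2, 16/5)
obs 7: x=2 → posterior Dirichlet(9/2, 3, 11, 3/2, 16/5)
obs 8: x=2 → posterior Dirichlet(9/2, 3, 12, 3/2, 16/5)
obs 9: x=0 → posterior Dirichlet(11/2, 3, 12, 3/2, 16/5)
obs 10: x=4 → posterior Dirichlet(11/2, 3, 12, 3/2, 21/5)
obs 11: x=4 → posterior Dirichlet(11/2, 3, 12, 3/2, 26/5)
obs 12: x=3 → posterior Dirichlet(11/2, 3, 12, 5/2, 26/5)
obs 13: x=3 → posterior Dirichlet(11/2, 3, 12, 7/2, 26/5)
obs 14: x=3 → posterior Dirichlet(11/2, 3, 12, 9/2, 26/5)

5/36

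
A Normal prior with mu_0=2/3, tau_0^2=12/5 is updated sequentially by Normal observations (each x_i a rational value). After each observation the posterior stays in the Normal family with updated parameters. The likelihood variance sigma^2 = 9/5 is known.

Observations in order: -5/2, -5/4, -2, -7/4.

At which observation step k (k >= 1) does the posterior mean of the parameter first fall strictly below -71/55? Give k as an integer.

obs 1: x=-5/2 → posterior Normal(-8/7, 36/35)
obs 2: x=-5/4 → posterior Normal(-13/11, 36/55)
obs 3: x=-2 → posterior Normal(-7/5, 12/25)
obs 4: x=-7/4 → posterior Normal(-28/19, 36/95)

k = 3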